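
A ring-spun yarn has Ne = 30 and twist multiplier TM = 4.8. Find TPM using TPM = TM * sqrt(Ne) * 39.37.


Formula: TPM = TM * sqrt(Ne) * 39.37
Step 1: sqrt(Ne) = sqrt(30) = 5.4772
Step 2: TM * sqrt(Ne) = 4.8 * 5.4772 = 26.2906
Step 3: TPM = 26.2906 * 39.37 = 1035 twists/m

1035 twists/m


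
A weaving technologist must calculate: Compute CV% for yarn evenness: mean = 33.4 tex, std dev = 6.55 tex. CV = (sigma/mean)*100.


Formula: CV% = (standard deviation / mean) * 100
Step 1: Ratio = 6.55 / 33.4 = 0.196108
Step 2: CV% = 0.196108 * 100 = 19.6108% ≈ 19.6%

19.6%


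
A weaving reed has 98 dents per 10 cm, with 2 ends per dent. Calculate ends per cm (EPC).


Formula: EPC = (dents per 10 cm * ends per dent) / 10
Step 1: Total ends per 10 cm = 98 * 2 = 196
Step 2: EPC = 196 / 10 = 19.6 ends/cm

19.6 ends/cm


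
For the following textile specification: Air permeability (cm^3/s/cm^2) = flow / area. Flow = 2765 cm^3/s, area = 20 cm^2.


Formula: Air Permeability = Airflow / Test Area
AP = 2765 cm^3/s / 20 cm^2
AP = 138.3 cm^3/s/cm^2

138.3 cm^3/s/cm^2


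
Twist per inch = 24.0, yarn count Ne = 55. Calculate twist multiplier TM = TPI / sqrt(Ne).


Formula: TM = TPI / sqrt(Ne)
Step 1: sqrt(Ne) = sqrt(55) = 7.4162
Step 2: TM = 24.0 / 7.4162 = 3.24

3.24 TM


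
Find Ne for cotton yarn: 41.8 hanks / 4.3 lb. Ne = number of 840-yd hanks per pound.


Formula: Ne = hanks / mass_lb
Substituting: Ne = 41.8 / 4.3
Ne = 9.7

9.7 Ne


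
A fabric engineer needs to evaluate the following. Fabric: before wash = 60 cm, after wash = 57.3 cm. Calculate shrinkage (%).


Formula: Shrinkage% = ((L_before - L_after) / L_before) * 100
Step 1: Shrinkage = 60 - 57.3 = 2.7 cm
Step 2: Shrinkage% = (2.7 / 60) * 100
Step 3: Shrinkage% = 0.045 * 100 = 4.5%

4.5%


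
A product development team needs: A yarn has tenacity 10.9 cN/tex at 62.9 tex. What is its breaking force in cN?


Formula: Breaking force = Tenacity * Linear density
F = 10.9 cN/tex * 62.9 tex
F = 685.61 cN

685.61 cN


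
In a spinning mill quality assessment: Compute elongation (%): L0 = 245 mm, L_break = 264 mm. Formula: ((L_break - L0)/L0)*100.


Formula: Elongation (%) = ((L_break - L0) / L0) * 100
Step 1: Extension = 264 - 245 = 19 mm
Step 2: Elongation = (19 / 245) * 100
Step 3: Elongation = 0.077551 * 100 = 7.7551% ≈ 7.8%

7.8%


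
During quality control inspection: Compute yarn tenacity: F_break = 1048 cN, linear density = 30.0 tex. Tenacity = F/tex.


Formula: Tenacity = Breaking force / Linear density
Tenacity = 1048 cN / 30.0 tex
Tenacity = 34.93 cN/tex

34.93 cN/tex


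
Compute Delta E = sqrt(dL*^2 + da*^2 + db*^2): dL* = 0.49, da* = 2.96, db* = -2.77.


Formula: Delta E = sqrt(dL*^2 + da*^2 + db*^2)
Step 1: dL*^2 = 0.49^2 = 0.2401
Step 2: da*^2 = 2.96^2 = 8.7616
Step 3: db*^2 = (-2.77)^2 = 7.6729
Step 4: Sum = 0.2401 + 8.7616 + 7.6729 = 16.6746
Step 5: Delta E = sqrt(16.6746) = 4.08

4.08 Delta E


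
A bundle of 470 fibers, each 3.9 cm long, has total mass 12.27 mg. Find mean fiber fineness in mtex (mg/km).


Formula: fineness (mtex) = mass (mg) / total length (km) = (mass_mg / total_length_m) * 1000
Step 1: Convert fiber length: 3.9 cm = 0.039 m
Step 2: Total fiber length = 470 * 0.039 = 18.33 m
Step 3: Linear density = 12.27 mg / 18.33 m = 0.6694 mg/m
Step 4: fineness = 0.6694 * 1000 = 669.4 mtex

669.4 mtex


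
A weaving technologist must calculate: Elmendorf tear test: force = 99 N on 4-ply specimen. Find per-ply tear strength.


Formula: Per-ply strength = Total force / Number of plies
Per-ply = 99 N / 4
Per-ply = 24.75 N

24.75 N


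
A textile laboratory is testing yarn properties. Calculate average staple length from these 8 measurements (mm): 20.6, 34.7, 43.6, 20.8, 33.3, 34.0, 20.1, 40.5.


Formula: Mean = sum of lengths / count
Sum = 20.6 + 34.7 + 43.6 + 20.8 + 33.3 + 34.0 + 20.1 + 40.5
Sum = 247.6 mm
Mean = 247.6 / 8 = 30.95 mm

30.95 mm


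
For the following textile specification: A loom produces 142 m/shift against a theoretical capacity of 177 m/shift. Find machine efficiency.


Formula: Efficiency% = (Actual output / Theoretical output) * 100
Efficiency% = (142 / 177) * 100
Efficiency% = 0.80226 * 100 = 80.226% ≈ 80.2%

80.2%


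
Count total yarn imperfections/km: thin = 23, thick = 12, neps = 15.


Formula: Total = thin places + thick places + neps
Total = 23 + 12 + 15
Total = 50 imperfections/km

50 imperfections/km


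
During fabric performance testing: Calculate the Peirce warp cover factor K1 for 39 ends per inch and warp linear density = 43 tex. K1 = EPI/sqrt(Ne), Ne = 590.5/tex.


Formula: K1 = EPI / sqrt(Ne), with Ne = 590.5 / tex_warp
Step 1: Ne = 590.5 / 43 = 13.733
Step 2: sqrt(Ne) = sqrt(13.733) = 3.7058
Step 3: K1 = 39 / 3.7058 = 10.5

10.5


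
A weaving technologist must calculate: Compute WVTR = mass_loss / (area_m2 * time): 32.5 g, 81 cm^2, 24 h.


Formula: WVTR = mass_loss / (area * time)
Step 1: Convert area: 81 cm^2 = 0.0081 m^2
Step 2: WVTR = 32.5 g / (0.0081 m^2 * 24 h)
Step 3: WVTR = 32.5 / 0.1944 = 167.2 g/m^2/h

167.2 g/m^2/h


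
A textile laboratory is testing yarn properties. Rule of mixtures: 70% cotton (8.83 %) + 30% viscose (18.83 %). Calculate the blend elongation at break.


Formula: Blend property = (fraction_A * property_A) + (fraction_B * property_B)
Step 1: Contribution A = 70/100 * 8.83 % = 6.181 %
Step 2: Contribution B = 30/100 * 18.83 % = 5.649 %
Step 3: Blend elongation at break = 6.181 + 5.649 = 11.83 %

11.83 %


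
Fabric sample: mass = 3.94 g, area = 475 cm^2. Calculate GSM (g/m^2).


Formula: GSM = mass_g / area_m2
Step 1: Convert area: 475 cm^2 = 475 / 10000 = 0.0475 m^2
Step 2: GSM = 3.94 g / 0.0475 m^2 = 82.9 g/m^2

82.9 g/m^2


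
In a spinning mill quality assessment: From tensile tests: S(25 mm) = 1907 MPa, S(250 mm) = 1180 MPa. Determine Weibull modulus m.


Formula: m = ln(L1/L2) / ln(S2/S1)
Step 1: ln(L1/L2) = ln(25/250) = -2.30259
Step 2: S2/S1 = 1180/1907 = 0.61877
Step 3: ln(S2/S1) = ln(0.61877) = -0.48002
Step 4: m = -2.30259 / -0.48002 = 4.80

4.80 (Weibull m)


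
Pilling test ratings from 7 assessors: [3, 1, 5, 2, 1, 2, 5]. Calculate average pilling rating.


Formula: Mean = sum / count
Sum = 3 + 1 + 5 + 2 + 1 + 2 + 5 = 19
Mean = 19 / 7 = 2.7

2.7


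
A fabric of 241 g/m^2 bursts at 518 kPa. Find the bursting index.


Formula: Bursting Index = Bursting Strength / Fabric GSM
BI = 518 kPa / 241 g/m^2
BI = 2.149 kPa/(g/m^2)

2.149 kPa/(g/m^2)


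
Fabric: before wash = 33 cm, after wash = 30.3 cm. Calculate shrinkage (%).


Formula: Shrinkage% = ((L_before - L_after) / L_before) * 100
Step 1: Shrinkage = 33 - 30.3 = 2.7 cm
Step 2: Shrinkage% = (2.7 / 33) * 100
Step 3: Shrinkage% = 0.081818 * 100 = 8.1818% ≈ 8.2%

8.2%


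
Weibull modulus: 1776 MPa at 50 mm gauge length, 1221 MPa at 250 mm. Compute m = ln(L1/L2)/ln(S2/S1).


Formula: m = ln(L1/L2) / ln(S2/S1)
Step 1: ln(L1/L2) = ln(50/250) = -1.60944
Step 2: S2/S1 = 1221/1776 = 0.6875
Step 3: ln(S2/S1) = ln(0.6875) = -0.37469
Step 4: m = -1.60944 / -0.37469 = 4.30

4.30 (Weibull m)


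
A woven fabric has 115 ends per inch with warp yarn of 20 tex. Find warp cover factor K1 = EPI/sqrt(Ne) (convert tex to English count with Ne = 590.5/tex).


Formula: K1 = EPI / sqrt(Ne), with Ne = 590.5 / tex_warp
Step 1: Ne = 590.5 / 20 = 29.525
Step 2: sqrt(Ne) = sqrt(29.525) = 5.4337
Step 3: K1 = 115 / 5.4337 = 21.2

21.2


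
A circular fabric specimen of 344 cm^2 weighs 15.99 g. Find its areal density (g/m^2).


Formula: GSM = mass_g / area_m2
Step 1: Convert area: 344 cm^2 = 344 / 10000 = 0.0344 m^2
Step 2: GSM = 15.99 g / 0.0344 m^2 = 464.8 g/m^2

464.8 g/m^2


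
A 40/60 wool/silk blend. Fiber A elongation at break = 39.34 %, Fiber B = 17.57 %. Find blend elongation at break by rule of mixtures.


Formula: Blend property = (fraction_A * property_A) + (fraction_B * property_B)
Step 1: Contribution A = 40/100 * 39.34 % = 15.736 %
Step 2: Contribution B = 60/100 * 17.57 % = 10.542 %
Step 3: Blend elongation at break = 15.736 + 10.542 = 26.278 %

26.278 %


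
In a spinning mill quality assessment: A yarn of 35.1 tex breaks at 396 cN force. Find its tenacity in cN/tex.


Formula: Tenacity = Breaking force / Linear density
Tenacity = 396 cN / 35.1 tex
Tenacity = 11.28 cN/tex

11.28 cN/tex


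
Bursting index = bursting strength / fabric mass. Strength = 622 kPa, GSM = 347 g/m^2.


Formula: Bursting Index = Bursting Strength / Fabric GSM
BI = 622 kPa / 347 g/m^2
BI = 1.793 kPa/(g/m^2)

1.793 kPa/(g/m^2)


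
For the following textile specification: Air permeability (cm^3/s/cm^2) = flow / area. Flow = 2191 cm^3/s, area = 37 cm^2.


Formula: Air Permeability = Airflow / Test Area
AP = 2191 cm^3/s / 37 cm^2
AP = 59.2 cm^3/s/cm^2

59.2 cm^3/s/cm^2


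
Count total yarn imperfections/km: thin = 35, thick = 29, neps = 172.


Formula: Total = thin places + thick places + neps
Total = 35 + 29 + 172
Total = 236 imperfections/km

236 imperfections/km


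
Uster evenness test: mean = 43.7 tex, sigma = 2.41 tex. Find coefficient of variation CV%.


Formula: CV% = (standard deviation / mean) * 100
Step 1: Ratio = 2.41 / 43.7 = 0.055149
Step 2: CV% = 0.055149 * 100 = 5.5149% ≈ 5.5%

5.5%


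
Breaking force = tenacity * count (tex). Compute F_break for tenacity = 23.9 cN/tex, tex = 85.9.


Formula: Breaking force = Tenacity * Linear density
F = 23.9 cN/tex * 85.9 tex
F = 2053.01 cN

2053.01 cN


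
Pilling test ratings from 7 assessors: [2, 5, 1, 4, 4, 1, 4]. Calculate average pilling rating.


Formula: Mean = sum / count
Sum = 2 + 5 + 1 + 4 + 4 + 1 + 4 = 21
Mean = 21 / 7 = 3.0

3.0


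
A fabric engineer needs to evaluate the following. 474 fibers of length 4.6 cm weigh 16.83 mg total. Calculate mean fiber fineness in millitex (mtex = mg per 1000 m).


Formula: fineness (mtex) = mass (mg) / total length (km) = (mass_mg / total_length_m) * 1000
Step 1: Convert fiber length: 4.6 cm = 0.046 m
Step 2: Total fiber length = 474 * 0.046 = 21.804 m
Step 3: Linear density = 16.83 mg / 21.804 m = 0.7719 mg/m
Step 4: fineness = 0.7719 * 1000 = 771.9 mtex

771.9 mtex


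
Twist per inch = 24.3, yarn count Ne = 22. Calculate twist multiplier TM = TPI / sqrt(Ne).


Formula: TM = TPI / sqrt(Ne)
Step 1: sqrt(Ne) = sqrt(22) = 4.6904
Step 2: TM = 24.3 / 4.6904 = 5.18

5.18 TM


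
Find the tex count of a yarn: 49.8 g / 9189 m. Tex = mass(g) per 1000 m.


Formula: Tex = (mass_g / length_m) * 1000
Substituting: Tex = (49.8 / 9189) * 1000
Intermediate: 49.8 / 9189 = 0.00541952 g/m
Tex = 0.00541952 * 1000 = 5.42 tex

5.42 tex


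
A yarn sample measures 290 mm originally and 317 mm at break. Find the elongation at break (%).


Formula: Elongation (%) = ((L_break - L0) / L0) * 100
Step 1: Extension = 317 - 290 = 27 mm
Step 2: Elongation = (27 / 290) * 100
Step 3: Elongation = 0.093103 * 100 = 9.3103% ≈ 9.3%

9.3%


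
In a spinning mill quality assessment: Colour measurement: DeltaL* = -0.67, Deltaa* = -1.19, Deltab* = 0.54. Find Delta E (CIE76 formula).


Formula: Delta E = sqrt(dL*^2 + da*^2 + db*^2)
Step 1: dL*^2 = (-0.67)^2 = 0.4489
Step 2: da*^2 = (-1.19)^2 = 1.4161
Step 3: db*^2 = 0.54^2 = 0.2916
Step 4: Sum = 0.4489 + 1.4161 + 0.2916 = 2.1566
Step 5: Delta E = sqrt(2.1566) = 1.47

1.47 Delta E


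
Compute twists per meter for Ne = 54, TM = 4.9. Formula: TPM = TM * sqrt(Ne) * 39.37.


Formula: TPM = TM * sqrt(Ne) * 39.37
Step 1: sqrt(Ne) = sqrt(54) = 7.3485
Step 2: TM * sqrt(Ne) = 4.9 * 7.3485 = 36.0077
Step 3: TPM = 36.0077 * 39.37 = 1418 twists/m

1418 twists/m


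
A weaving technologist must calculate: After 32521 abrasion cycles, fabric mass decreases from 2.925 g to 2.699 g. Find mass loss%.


Formula: Mass loss% = ((m_before - m_after) / m_before) * 100
Step 1: Mass loss = 2.925 - 2.699 = 0.226 g
Step 2: Ratio = 0.226 / 2.925 = 0.077265
Step 3: Mass loss% = 0.077265 * 100 = 7.7265% ≈ 7.73%

7.73%


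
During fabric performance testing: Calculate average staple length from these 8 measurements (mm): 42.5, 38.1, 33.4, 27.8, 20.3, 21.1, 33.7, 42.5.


Formula: Mean = sum of lengths / count
Sum = 42.5 + 38.1 + 33.4 + 27.8 + 20.3 + 21.1 + 33.7 + 42.5
Sum = 259.4 mm
Mean = 259.4 / 8 = 32.43 mm

32.43 mm


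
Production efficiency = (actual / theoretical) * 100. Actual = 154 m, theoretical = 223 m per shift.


Formula: Efficiency% = (Actual output / Theoretical output) * 100
Efficiency% = (154 / 223) * 100
Efficiency% = 0.690583 * 100 = 69.0583% ≈ 69.1%

69.1%


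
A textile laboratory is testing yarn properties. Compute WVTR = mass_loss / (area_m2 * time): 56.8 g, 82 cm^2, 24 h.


Formula: WVTR = mass_loss / (area * time)
Step 1: Convert area: 82 cm^2 = 0.0082 m^2
Step 2: WVTR = 56.8 g / (0.0082 m^2 * 24 h)
Step 3: WVTR = 56.8 / 0.1968 = 288.6 g/m^2/h

288.6 g/m^2/h


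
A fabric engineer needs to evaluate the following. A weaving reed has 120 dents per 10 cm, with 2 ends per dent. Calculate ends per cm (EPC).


Formula: EPC = (dents per 10 cm * ends per dent) / 10
Step 1: Total ends per 10 cm = 120 * 2 = 240
Step 2: EPC = 240 / 10 = 24.0 ends/cm

24.0 ends/cm


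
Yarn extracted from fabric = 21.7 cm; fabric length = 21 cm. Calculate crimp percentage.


Formula: Crimp% = ((L_yarn - L_fabric) / L_fabric) * 100
Step 1: Extension = 21.7 - 21 = 0.7 cm
Step 2: Crimp% = (0.7 / 21) * 100
Step 3: Crimp% = 0.033333 * 100 = 3.3333% ≈ 3.3%

3.3%


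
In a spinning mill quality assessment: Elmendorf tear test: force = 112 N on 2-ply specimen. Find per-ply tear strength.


Formula: Per-ply strength = Total force / Number of plies
Per-ply = 112 N / 2
Per-ply = 56 N

56 N


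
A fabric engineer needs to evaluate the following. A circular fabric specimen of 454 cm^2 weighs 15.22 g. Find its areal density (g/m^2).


Formula: GSM = mass_g / area_m2
Step 1: Convert area: 454 cm^2 = 454 / 10000 = 0.0454 m^2
Step 2: GSM = 15.22 g / 0.0454 m^2 = 335.2 g/m^2

335.2 g/m^2


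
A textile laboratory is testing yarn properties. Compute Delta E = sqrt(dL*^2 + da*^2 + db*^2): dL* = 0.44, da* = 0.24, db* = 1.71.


Formula: Delta E = sqrt(dL*^2 + da*^2 + db*^2)
Step 1: dL*^2 = 0.44^2 = 0.1936
Step 2: da*^2 = 0.24^2 = 0.0576
Step 3: db*^2 = 1.71^2 = 2.9241
Step 4: Sum = 0.1936 + 0.0576 + 2.9241 = 3.1753
Step 5: Delta E = sqrt(3.1753) = 1.78

1.78 Delta E


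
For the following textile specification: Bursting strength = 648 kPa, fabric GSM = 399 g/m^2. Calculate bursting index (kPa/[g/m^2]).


Formula: Bursting Index = Bursting Strength / Fabric GSM
BI = 648 kPa / 399 g/m^2
BI = 1.624 kPa/(g/m^2)

1.624 kPa/(g/m^2)


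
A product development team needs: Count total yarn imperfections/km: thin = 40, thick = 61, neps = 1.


Formula: Total = thin places + thick places + neps
Total = 40 + 61 + 1
Total = 102 imperfections/km

102 imperfections/km


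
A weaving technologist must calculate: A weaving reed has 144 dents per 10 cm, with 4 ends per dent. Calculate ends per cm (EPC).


Formula: EPC = (dents per 10 cm * ends per dent) / 10
Step 1: Total ends per 10 cm = 144 * 4 = 576
Step 2: EPC = 576 / 10 = 57.6 ends/cm

57.6 ends/cm


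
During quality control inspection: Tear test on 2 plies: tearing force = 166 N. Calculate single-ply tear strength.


Formula: Per-ply strength = Total force / Number of plies
Per-ply = 166 N / 2
Per-ply = 83 N

83 N


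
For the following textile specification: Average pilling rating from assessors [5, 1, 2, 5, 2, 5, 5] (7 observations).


Formula: Mean = sum / count
Sum = 5 + 1 + 2 + 5 + 2 + 5 + 5 = 25
Mean = 25 / 7 = 3.6

3.6


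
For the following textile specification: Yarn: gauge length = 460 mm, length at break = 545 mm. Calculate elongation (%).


Formula: Elongation (%) = ((L_break - L0) / L0) * 100
Step 1: Extension = 545 - 460 = 85 mm
Step 2: Elongation = (85 / 460) * 100
Step 3: Elongation = 0.184783 * 100 = 18.4783% ≈ 18.5%

18.5%


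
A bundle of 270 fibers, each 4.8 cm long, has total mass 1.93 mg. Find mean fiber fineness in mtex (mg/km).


Formula: fineness (mtex) = mass (mg) / total length (km) = (mass_mg / total_length_m) * 1000
Step 1: Convert fiber length: 4.8 cm = 0.048 m
Step 2: Total fiber length = 270 * 0.048 = 12.96 m
Step 3: Linear density = 1.93 mg / 12.96 m = 0.1489 mg/m
Step 4: fineness = 0.1489 * 1000 = 148.9 mtex

148.9 mtex


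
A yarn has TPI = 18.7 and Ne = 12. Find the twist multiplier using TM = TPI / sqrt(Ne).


Formula: TM = TPI / sqrt(Ne)
Step 1: sqrt(Ne) = sqrt(12) = 3.4641
Step 2: TM = 18.7 / 3.4641 = 5.40

5.40 TM


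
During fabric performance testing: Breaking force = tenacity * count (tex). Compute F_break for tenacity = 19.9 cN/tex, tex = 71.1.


Formula: Breaking force = Tenacity * Linear density
F = 19.9 cN/tex * 71.1 tex
F = 1414.89 cN

1414.89 cN


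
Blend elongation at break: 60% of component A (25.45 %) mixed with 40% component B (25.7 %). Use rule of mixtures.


Formula: Blend property = (fraction_A * property_A) + (fraction_B * property_B)
Step 1: Contribution A = 60/100 * 25.45 % = 15.27 %
Step 2: Contribution B = 40/100 * 25.7 % = 10.28 %
Step 3: Blend elongation at break = 15.27 + 10.28 = 25.55 %

25.55 %


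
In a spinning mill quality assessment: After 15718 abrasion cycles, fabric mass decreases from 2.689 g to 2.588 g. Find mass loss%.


Formula: Mass loss% = ((m_before - m_after) / m_before) * 100
Step 1: Mass loss = 2.689 - 2.588 = 0.101 g
Step 2: Ratio = 0.101 / 2.689 = 0.0375604
Step 3: Mass loss% = 0.0375604 * 100 = 3.75604% ≈ 3.76%

3.76%


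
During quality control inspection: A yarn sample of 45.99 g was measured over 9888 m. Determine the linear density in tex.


Formula: Tex = (mass_g / length_m) * 1000
Substituting: Tex = (45.99 / 9888) * 1000
Intermediate: 45.99 / 9888 = 0.00465109 g/m
Tex = 0.00465109 * 1000 = 4.65 tex

4.65 tex


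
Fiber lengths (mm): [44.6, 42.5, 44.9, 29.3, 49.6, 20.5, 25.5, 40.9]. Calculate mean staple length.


Formula: Mean = sum of lengths / count
Sum = 44.6 + 42.5 + 44.9 + 29.3 + 49.6 + 20.5 + 25.5 + 40.9
Sum = 297.8 mm
Mean = 297.8 / 8 = 37.23 mm

37.23 mm


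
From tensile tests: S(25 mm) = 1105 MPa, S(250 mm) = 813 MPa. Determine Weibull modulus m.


Formula: m = ln(L1/L2) / ln(S2/S1)
Step 1: ln(L1/L2) = ln(25/250) = -2.30259
Step 2: S2/S1 = 813/1105 = 0.73575
Step 3: ln(S2/S1) = ln(0.73575) = -0.30686
Step 4: m = -2.30259 / -0.30686 = 7.50

7.50 (Weibull m)


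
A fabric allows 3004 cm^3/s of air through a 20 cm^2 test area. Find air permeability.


Formula: Air Permeability = Airflow / Test Area
AP = 3004 cm^3/s / 20 cm^2
AP = 150.2 cm^3/s/cm^2

150.2 cm^3/s/cm^2


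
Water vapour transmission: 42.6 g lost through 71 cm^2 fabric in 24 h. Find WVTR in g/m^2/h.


Formula: WVTR = mass_loss / (area * time)
Step 1: Convert area: 71 cm^2 = 0.0071 m^2
Step 2: WVTR = 42.6 g / (0.0071 m^2 * 24 h)
Step 3: WVTR = 42.6 / 0.1704 = 250.0 g/m^2/h

250.0 g/m^2/h


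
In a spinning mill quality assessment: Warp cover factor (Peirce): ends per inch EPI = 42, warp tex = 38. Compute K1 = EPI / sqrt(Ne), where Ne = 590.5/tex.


Formula: K1 = EPI / sqrt(Ne), with Ne = 590.5 / tex_warp
Step 1: Ne = 590.5 / 38 = 15.539
Step 2: sqrt(Ne) = sqrt(15.539) = 3.942
Step 3: K1 = 42 / 3.942 = 10.7

10.7


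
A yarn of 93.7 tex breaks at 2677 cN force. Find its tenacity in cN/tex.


Formula: Tenacity = Breaking force / Linear density
Tenacity = 2677 cN / 93.7 tex
Tenacity = 28.57 cN/tex

28.57 cN/tex


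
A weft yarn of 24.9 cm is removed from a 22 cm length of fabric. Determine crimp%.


Formula: Crimp% = ((L_yarn - L_fabric) / L_fabric) * 100
Step 1: Extension = 24.9 - 22 = 2.9 cm
Step 2: Crimp% = (2.9 / 22) * 100
Step 3: Crimp% = 0.131818 * 100 = 13.1818% ≈ 13.2%

13.2%


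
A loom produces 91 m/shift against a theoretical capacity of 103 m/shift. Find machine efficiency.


Formula: Efficiency% = (Actual output / Theoretical output) * 100
Efficiency% = (91 / 103) * 100
Efficiency% = 0.883495 * 100 = 88.3495% ≈ 88.3%

88.3%


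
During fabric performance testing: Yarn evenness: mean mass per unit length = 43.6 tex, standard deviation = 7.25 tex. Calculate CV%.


Formula: CV% = (standard deviation / mean) * 100
Step 1: Ratio = 7.25 / 43.6 = 0.166284
Step 2: CV% = 0.166284 * 100 = 16.6284% ≈ 16.6%

16.6%


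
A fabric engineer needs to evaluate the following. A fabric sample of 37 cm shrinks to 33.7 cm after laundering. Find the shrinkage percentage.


Formula: Shrinkage% = ((L_before - L_after) / L_before) * 100
Step 1: Shrinkage = 37 - 33.7 = 3.3 cm
Step 2: Shrinkage% = (3.3 / 37) * 100
Step 3: Shrinkage% = 0.089189 * 100 = 8.9189% ≈ 8.9%

8.9%


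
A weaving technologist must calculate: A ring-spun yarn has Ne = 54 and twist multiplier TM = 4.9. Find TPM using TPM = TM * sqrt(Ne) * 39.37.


Formula: TPM = TM * sqrt(Ne) * 39.37
Step 1: sqrt(Ne) = sqrt(54) = 7.3485
Step 2: TM * sqrt(Ne) = 4.9 * 7.3485 = 36.0077
Step 3: TPM = 36.0077 * 39.37 = 1418 twists/m

1418 twists/m


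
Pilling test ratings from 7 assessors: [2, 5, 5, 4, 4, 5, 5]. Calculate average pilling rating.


Formula: Mean = sum / count
Sum = 2 + 5 + 5 + 4 + 4 + 5 + 5 = 30
Mean = 30 / 7 = 4.3

4.3


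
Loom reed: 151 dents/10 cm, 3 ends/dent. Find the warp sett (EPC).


Formula: EPC = (dents per 10 cm * ends per dent) / 10
Step 1: Total ends per 10 cm = 151 * 3 = 453
Step 2: EPC = 453 / 10 = 45.3 ends/cm

45.3 ends/cm


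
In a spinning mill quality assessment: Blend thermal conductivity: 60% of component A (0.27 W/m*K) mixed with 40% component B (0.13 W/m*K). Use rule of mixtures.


Formula: Blend property = (fraction_A * property_A) + (fraction_B * property_B)
Step 1: Contribution A = 60/100 * 0.27 W/m*K = 0.162 W/m*K
Step 2: Contribution B = 40/100 * 0.13 W/m*K = 0.052 W/m*K
Step 3: Blend thermal conductivity = 0.162 + 0.052 = 0.214 W/m*K

0.214 W/m*K


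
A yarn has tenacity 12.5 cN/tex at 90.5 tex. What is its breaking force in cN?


Formula: Breaking force = Tenacity * Linear density
F = 12.5 cN/tex * 90.5 tex
F = 1131.25 cN

1131.25 cN


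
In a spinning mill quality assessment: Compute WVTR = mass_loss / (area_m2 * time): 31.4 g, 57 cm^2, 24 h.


Formula: WVTR = mass_loss / (area * time)
Step 1: Convert area: 57 cm^2 = 0.0057 m^2
Step 2: WVTR = 31.4 g / (0.0057 m^2 * 24 h)
Step 3: WVTR = 31.4 / 0.1368 = 229.5 g/m^2/h

229.5 g/m^2/h


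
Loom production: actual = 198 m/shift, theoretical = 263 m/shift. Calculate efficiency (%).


Formula: Efficiency% = (Actual output / Theoretical output) * 100
Efficiency% = (198 / 263) * 100
Efficiency% = 0.752852 * 100 = 75.2852% ≈ 75.3%

75.3%


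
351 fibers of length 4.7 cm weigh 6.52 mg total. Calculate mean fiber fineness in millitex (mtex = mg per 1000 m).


Formula: fineness (mtex) = mass (mg) / total length (km) = (mass_mg / total_length_m) * 1000
Step 1: Convert fiber length: 4.7 cm = 0.047 m
Step 2: Total fiber length = 351 * 0.047 = 16.497 m
Step 3: Linear density = 6.52 mg / 16.497 m = 0.3952 mg/m
Step 4: fineness = 0.3952 * 1000 = 395.2 mtex

395.2 mtex


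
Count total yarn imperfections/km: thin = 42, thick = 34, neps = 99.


Formula: Total = thin places + thick places + neps
Total = 42 + 34 + 99
Total = 175 imperfections/km

175 imperfections/km


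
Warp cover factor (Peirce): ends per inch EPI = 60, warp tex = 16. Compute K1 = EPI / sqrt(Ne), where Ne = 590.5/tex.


Formula: K1 = EPI / sqrt(Ne), with Ne = 590.5 / tex_warp
Step 1: Ne = 590.5 / 16 = 36.906
Step 2: sqrt(Ne) = sqrt(36.906) = 6.075
Step 3: K1 = 60 / 6.075 = 9.9

9.9


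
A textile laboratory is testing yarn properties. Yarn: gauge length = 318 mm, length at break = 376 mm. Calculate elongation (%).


Formula: Elongation (%) = ((L_break - L0) / L0) * 100
Step 1: Extension = 376 - 318 = 58 mm
Step 2: Elongation = (58 / 318) * 100
Step 3: Elongation = 0.18239 * 100 = 18.239% ≈ 18.2%

18.2%


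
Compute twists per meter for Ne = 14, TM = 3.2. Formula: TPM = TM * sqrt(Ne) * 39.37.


Formula: TPM = TM * sqrt(Ne) * 39.37
Step 1: sqrt(Ne) = sqrt(14) = 3.7417
Step 2: TM * sqrt(Ne) = 3.2 * 3.7417 = 11.9734
Step 3: TPM = 11.9734 * 39.37 = 471 twists/m

471 twists/m


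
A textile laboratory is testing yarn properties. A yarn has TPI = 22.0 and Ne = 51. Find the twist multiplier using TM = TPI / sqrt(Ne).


Formula: TM = TPI / sqrt(Ne)
Step 1: sqrt(Ne) = sqrt(51) = 7.1414
Step 2: TM = 22.0 / 7.1414 = 3.08

3.08 TM


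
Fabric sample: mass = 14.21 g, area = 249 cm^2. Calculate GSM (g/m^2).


Formula: GSM = mass_g / area_m2
Step 1: Convert area: 249 cm^2 = 249 / 10000 = 0.0249 m^2
Step 2: GSM = 14.21 g / 0.0249 m^2 = 570.7 g/m^2

570.7 g/m^2


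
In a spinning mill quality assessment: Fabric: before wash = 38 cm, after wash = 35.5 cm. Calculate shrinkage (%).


Formula: Shrinkage% = ((L_before - L_after) / L_before) * 100
Step 1: Shrinkage = 38 - 35.5 = 2.5 cm
Step 2: Shrinkage% = (2.5 / 38) * 100
Step 3: Shrinkage% = 0.065789 * 100 = 6.5789% ≈ 6.6%

6.6%


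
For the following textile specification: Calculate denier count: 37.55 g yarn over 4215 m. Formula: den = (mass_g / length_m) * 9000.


Formula: den = (mass_g / length_m) * 9000
Substituting: den = (37.55 / 4215) * 9000
Intermediate: 37.55 / 4215 = 0.00890866 g/m
den = 0.00890866 * 9000 = 80.2 denier

80.2 denier


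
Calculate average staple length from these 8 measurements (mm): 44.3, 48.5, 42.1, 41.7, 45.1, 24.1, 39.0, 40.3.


Formula: Mean = sum of lengths / count
Sum = 44.3 + 48.5 + 42.1 + 41.7 + 45.1 + 24.1 + 39.0 + 40.3
Sum = 325.1 mm
Mean = 325.1 / 8 = 40.64 mm

40.64 mm


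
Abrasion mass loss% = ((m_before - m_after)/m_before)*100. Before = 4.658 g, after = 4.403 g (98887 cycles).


Formula: Mass loss% = ((m_before - m_after) / m_before) * 100
Step 1: Mass loss = 4.658 - 4.403 = 0.255 g
Step 2: Ratio = 0.255 / 4.658 = 0.0547445
Step 3: Mass loss% = 0.0547445 * 100 = 5.47445% ≈ 5.47%

5.47%


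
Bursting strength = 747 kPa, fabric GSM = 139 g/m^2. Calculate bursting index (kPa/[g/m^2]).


Formula: Bursting Index = Bursting Strength / Fabric GSM
BI = 747 kPa / 139 g/m^2
BI = 5.374 kPa/(g/m^2)

5.374 kPa/(g/m^2)


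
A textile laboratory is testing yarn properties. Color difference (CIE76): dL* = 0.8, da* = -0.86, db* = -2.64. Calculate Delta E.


Formula: Delta E = sqrt(dL*^2 + da*^2 + db*^2)
Step 1: dL*^2 = 0.8^2 = 0.64
Step 2: da*^2 = (-0.86)^2 = 0.7396
Step 3: db*^2 = (-2.64)^2 = 6.9696
Step 4: Sum = 0.64 + 0.7396 + 6.9696 = 8.3492
Step 5: Delta E = sqrt(8.3492) = 2.89

2.89 Delta E


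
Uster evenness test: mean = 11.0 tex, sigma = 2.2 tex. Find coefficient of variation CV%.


Formula: CV% = (standard deviation / mean) * 100
Step 1: Ratio = 2.2 / 11.0 = 0.2
Step 2: CV% = 0.2 * 100 = 20.0%

20.0%


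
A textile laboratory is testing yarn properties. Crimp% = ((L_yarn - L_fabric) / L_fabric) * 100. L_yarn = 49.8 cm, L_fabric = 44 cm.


Formula: Crimp% = ((L_yarn - L_fabric) / L_fabric) * 100
Step 1: Extension = 49.8 - 44 = 5.8 cm
Step 2: Crimp% = (5.8 / 44) * 100
Step 3: Crimp% = 0.131818 * 100 = 13.1818% ≈ 13.2%

13.2%


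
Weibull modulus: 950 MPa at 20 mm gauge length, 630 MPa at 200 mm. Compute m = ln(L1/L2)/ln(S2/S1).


Formula: m = ln(L1/L2) / ln(S2/S1)
Step 1: ln(L1/L2) = ln(20/200) = -2.30259
Step 2: S2/S1 = 630/950 = 0.66316
Step 3: ln(S2/S1) = ln(0.66316) = -0.41074
Step 4: m = -2.30259 / -0.41074 = 5.61

5.61 (Weibull m)


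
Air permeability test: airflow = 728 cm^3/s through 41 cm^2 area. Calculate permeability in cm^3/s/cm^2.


Formula: Air Permeability = Airflow / Test Area
AP = 728 cm^3/s / 41 cm^2
AP = 17.8 cm^3/s/cm^2

17.8 cm^3/s/cm^2


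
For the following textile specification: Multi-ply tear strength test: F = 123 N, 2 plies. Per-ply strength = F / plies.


Formula: Per-ply strength = Total force / Number of plies
Per-ply = 123 N / 2
Per-ply = 61.5 N

61.5 N


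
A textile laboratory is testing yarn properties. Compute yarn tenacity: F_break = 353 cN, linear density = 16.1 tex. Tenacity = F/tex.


Formula: Tenacity = Breaking force / Linear density
Tenacity = 353 cN / 16.1 tex
Tenacity = 21.93 cN/tex

21.93 cN/tex


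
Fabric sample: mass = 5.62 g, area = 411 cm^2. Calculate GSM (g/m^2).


Formula: GSM = mass_g / area_m2
Step 1: Convert area: 411 cm^2 = 411 / 10000 = 0.0411 m^2
Step 2: GSM = 5.62 g / 0.0411 m^2 = 136.7 g/m^2

136.7 g/m^2


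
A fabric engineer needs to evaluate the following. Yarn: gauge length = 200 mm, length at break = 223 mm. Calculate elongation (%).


Formula: Elongation (%) = ((L_break - L0) / L0) * 100
Step 1: Extension = 223 - 200 = 23 mm
Step 2: Elongation = (23 / 200) * 100
Step 3: Elongation = 0.115 * 100 = 11.5%

11.5%


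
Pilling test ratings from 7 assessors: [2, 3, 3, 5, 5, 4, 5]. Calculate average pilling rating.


Formula: Mean = sum / count
Sum = 2 + 3 + 3 + 5 + 5 + 4 + 5 = 27
Mean = 27 / 7 = 3.9

3.9


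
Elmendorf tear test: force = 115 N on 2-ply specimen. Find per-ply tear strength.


Formula: Per-ply strength = Total force / Number of plies
Per-ply = 115 N / 2
Per-ply = 57.5 N

57.5 N


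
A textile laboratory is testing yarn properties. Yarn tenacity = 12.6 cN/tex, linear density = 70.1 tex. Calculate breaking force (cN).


Formula: Breaking force = Tenacity * Linear density
F = 12.6 cN/tex * 70.1 tex
F = 883.26 cN

883.26 cN


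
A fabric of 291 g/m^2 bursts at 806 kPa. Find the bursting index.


Formula: Bursting Index = Bursting Strength / Fabric GSM
BI = 806 kPa / 291 g/m^2
BI = 2.770 kPa/(g/m^2)

2.770 kPa/(g/m^2)


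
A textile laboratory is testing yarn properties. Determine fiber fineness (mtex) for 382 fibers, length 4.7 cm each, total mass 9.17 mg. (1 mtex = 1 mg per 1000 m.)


Formula: fineness (mtex) = mass (mg) / total length (km) = (mass_mg / total_length_m) * 1000
Step 1: Convert fiber length: 4.7 cm = 0.047 m
Step 2: Total fiber length = 382 * 0.047 = 17.954 m
Step 3: Linear density = 9.17 mg / 17.954 m = 0.5107 mg/m
Step 4: fineness = 0.5107 * 1000 = 510.7 mtex

510.7 mtex


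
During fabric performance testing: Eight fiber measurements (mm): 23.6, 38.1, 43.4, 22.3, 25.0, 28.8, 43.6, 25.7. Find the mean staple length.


Formula: Mean = sum of lengths / count
Sum = 23.6 + 38.1 + 43.4 + 22.3 + 25.0 + 28.8 + 43.6 + 25.7
Sum = 250.5 mm
Mean = 250.5 / 8 = 31.31 mm

31.31 mm


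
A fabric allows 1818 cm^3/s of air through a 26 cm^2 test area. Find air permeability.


Formula: Air Permeability = Airflow / Test Area
AP = 1818 cm^3/s / 26 cm^2
AP = 69.9 cm^3/s/cm^2

69.9 cm^3/s/cm^2


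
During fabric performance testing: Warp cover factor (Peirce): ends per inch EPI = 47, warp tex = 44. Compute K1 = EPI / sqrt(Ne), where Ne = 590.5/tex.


Formula: K1 = EPI / sqrt(Ne), with Ne = 590.5 / tex_warp
Step 1: Ne = 590.5 / 44 = 13.42
Step 2: sqrt(Ne) = sqrt(13.42) = 3.6633
Step 3: K1 = 47 / 3.6633 = 12.8

12.8


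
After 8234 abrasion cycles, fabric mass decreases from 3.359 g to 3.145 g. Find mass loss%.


Formula: Mass loss% = ((m_before - m_after) / m_before) * 100
Step 1: Mass loss = 3.359 - 3.145 = 0.214 g
Step 2: Ratio = 0.214 / 3.359 = 0.0637094
Step 3: Mass loss% = 0.0637094 * 100 = 6.37094% ≈ 6.37%

6.37%


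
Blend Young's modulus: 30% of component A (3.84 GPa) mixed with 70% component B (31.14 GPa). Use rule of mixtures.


Formula: Blend property = (fraction_A * property_A) + (fraction_B * property_B)
Step 1: Contribution A = 30/100 * 3.84 GPa = 1.152 GPa
Step 2: Contribution B = 70/100 * 31.14 GPa = 21.798 GPa
Step 3: Blend Young's modulus = 1.152 + 21.798 = 22.95 GPa

22.95 GPa


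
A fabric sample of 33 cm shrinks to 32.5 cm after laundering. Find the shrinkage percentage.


Formula: Shrinkage% = ((L_before - L_after) / L_before) * 100
Step 1: Shrinkage = 33 - 32.5 = 0.5 cm
Step 2: Shrinkage% = (0.5 / 33) * 100
Step 3: Shrinkage% = 0.015152 * 100 = 1.5152% ≈ 1.5%

1.5%


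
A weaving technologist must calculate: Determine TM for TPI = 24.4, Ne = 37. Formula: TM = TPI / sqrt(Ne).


Formula: TM = TPI / sqrt(Ne)
Step 1: sqrt(Ne) = sqrt(37) = 6.0828
Step 2: TM = 24.4 / 6.0828 = 4.01

4.01 TM


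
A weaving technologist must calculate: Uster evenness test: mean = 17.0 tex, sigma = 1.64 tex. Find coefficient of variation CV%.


Formula: CV% = (standard deviation / mean) * 100
Step 1: Ratio = 1.64 / 17.0 = 0.096471
Step 2: CV% = 0.096471 * 100 = 9.6471% ≈ 9.6%

9.6%


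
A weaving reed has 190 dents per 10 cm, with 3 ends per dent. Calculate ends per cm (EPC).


Formula: EPC = (dents per 10 cm * ends per dent) / 10
Step 1: Total ends per 10 cm = 190 * 3 = 570
Step 2: EPC = 570 / 10 = 57.0 ends/cm

57.0 ends/cm


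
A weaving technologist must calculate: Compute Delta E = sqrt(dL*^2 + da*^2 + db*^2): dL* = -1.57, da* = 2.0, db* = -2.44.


Formula: Delta E = sqrt(dL*^2 + da*^2 + db*^2)
Step 1: dL*^2 = (-1.57)^2 = 2.4649
Step 2: da*^2 = 2.0^2 = 4.0
Step 3: db*^2 = (-2.44)^2 = 5.9536
Step 4: Sum = 2.4649 + 4.0 + 5.9536 = 12.4185
Step 5: Delta E = sqrt(12.4185) = 3.52

3.52 Delta E


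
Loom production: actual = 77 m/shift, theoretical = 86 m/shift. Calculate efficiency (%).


Formula: Efficiency% = (Actual output / Theoretical output) * 100
Efficiency% = (77 / 86) * 100
Efficiency% = 0.895349 * 100 = 89.5349% ≈ 89.5%

89.5%


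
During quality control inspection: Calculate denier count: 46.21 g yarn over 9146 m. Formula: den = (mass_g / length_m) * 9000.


Formula: den = (mass_g / length_m) * 9000
Substituting: den = (46.21 / 9146) * 9000
Intermediate: 46.21 / 9146 = 0.00505248 g/m
den = 0.00505248 * 9000 = 45.5 denier

45.5 denier


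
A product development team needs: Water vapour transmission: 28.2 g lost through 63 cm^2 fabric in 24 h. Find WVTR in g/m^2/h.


Formula: WVTR = mass_loss / (area * time)
Step 1: Convert area: 63 cm^2 = 0.0063 m^2
Step 2: WVTR = 28.2 g / (0.0063 m^2 * 24 h)
Step 3: WVTR = 28.2 / 0.1512 = 186.5 g/m^2/h

186.5 g/m^2/h


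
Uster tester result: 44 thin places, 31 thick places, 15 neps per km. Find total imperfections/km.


Formula: Total = thin places + thick places + neps
Total = 44 + 31 + 15
Total = 90 imperfections/km

90 imperfections/km


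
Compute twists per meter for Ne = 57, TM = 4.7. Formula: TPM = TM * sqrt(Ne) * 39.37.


Formula: TPM = TM * sqrt(Ne) * 39.37
Step 1: sqrt(Ne) = sqrt(57) = 7.5498
Step 2: TM * sqrt(Ne) = 4.7 * 7.5498 = 35.4841
Step 3: TPM = 35.4841 * 39.37 = 1397 twists/m

1397 twists/m


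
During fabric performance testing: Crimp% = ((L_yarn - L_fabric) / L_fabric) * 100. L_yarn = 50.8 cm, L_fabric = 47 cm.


Formula: Crimp% = ((L_yarn - L_fabric) / L_fabric) * 100
Step 1: Extension = 50.8 - 47 = 3.8 cm
Step 2: Crimp% = (3.8 / 47) * 100
Step 3: Crimp% = 0.080851 * 100 = 8.0851% ≈ 8.1%

8.1%


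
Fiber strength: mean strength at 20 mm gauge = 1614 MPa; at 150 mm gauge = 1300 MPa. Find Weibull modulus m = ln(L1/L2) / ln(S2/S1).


Formula: m = ln(L1/L2) / ln(S2/S1)
Step 1: ln(L1/L2) = ln(20/150) = -2.01490
Step 2: S2/S1 = 1300/1614 = 0.80545
Step 3: ln(S2/S1) = ln(0.80545) = -0.21635
Step 4: m = -2.01490 / -0.21635 = 9.31

9.31 (Weibull m)


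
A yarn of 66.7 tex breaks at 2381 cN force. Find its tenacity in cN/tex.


Formula: Tenacity = Breaking force / Linear density
Tenacity = 2381 cN / 66.7 tex
Tenacity = 35.70 cN/tex

35.70 cN/tex


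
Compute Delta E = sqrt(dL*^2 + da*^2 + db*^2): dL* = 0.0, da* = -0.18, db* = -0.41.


Formula: Delta E = sqrt(dL*^2 + da*^2 + db*^2)
Step 1: dL*^2 = 0.0^2 = 0.0
Step 2: da*^2 = (-0.18)^2 = 0.0324
Step 3: db*^2 = (-0.41)^2 = 0.1681
Step 4: Sum = 0.0 + 0.0324 + 0.1681 = 0.2005
Step 5: Delta E = sqrt(0.2005) = 0.45

0.45 Delta E


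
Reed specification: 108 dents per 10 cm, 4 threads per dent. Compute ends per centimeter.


Formula: EPC = (dents per 10 cm * ends per dent) / 10
Step 1: Total ends per 10 cm = 108 * 4 = 432
Step 2: EPC = 432 / 10 = 43.2 ends/cm

43.2 ends/cm


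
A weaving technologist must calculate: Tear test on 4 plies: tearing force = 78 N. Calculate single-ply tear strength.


Formula: Per-ply strength = Total force / Number of plies
Per-ply = 78 N / 4
Per-ply = 19.5 N

19.5 N


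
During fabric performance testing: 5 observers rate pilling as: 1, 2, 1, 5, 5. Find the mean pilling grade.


Formula: Mean = sum / count
Sum = 1 + 2 + 1 + 5 + 5 = 14
Mean = 14 / 5 = 2.8

2.8


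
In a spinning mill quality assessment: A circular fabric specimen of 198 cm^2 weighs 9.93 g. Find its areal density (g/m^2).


Formula: GSM = mass_g / area_m2
Step 1: Convert area: 198 cm^2 = 198 / 10000 = 0.0198 m^2
Step 2: GSM = 9.93 g / 0.0198 m^2 = 501.5 g/m^2

501.5 g/m^2


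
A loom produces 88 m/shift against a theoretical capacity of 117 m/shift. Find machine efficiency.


Formula: Efficiency% = (Actual output / Theoretical output) * 100
Efficiency% = (88 / 117) * 100
Efficiency% = 0.752137 * 100 = 75.2137% ≈ 75.2%

75.2%


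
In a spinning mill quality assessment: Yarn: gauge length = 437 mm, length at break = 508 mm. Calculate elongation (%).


Formula: Elongation (%) = ((L_break - L0) / L0) * 100
Step 1: Extension = 508 - 437 = 71 mm
Step 2: Elongation = (71 / 437) * 100
Step 3: Elongation = 0.162471 * 100 = 16.2471% ≈ 16.2%

16.2%


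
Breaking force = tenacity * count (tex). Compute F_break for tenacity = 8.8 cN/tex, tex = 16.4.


Formula: Breaking force = Tenacity * Linear density
F = 8.8 cN/tex * 16.4 tex
F = 144.32 cN

144.32 cN


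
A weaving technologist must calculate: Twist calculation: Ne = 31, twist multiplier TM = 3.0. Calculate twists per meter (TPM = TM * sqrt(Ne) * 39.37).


Formula: TPM = TM * sqrt(Ne) * 39.37
Step 1: sqrt(Ne) = sqrt(31) = 5.5678
Step 2: TM * sqrt(Ne) = 3.0 * 5.5678 = 16.7034
Step 3: TPM = 16.7034 * 39.37 = 658 twists/m

658 twists/m


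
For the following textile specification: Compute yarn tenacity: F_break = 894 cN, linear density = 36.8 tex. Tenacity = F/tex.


Formula: Tenacity = Breaking force / Linear density
Tenacity = 894 cN / 36.8 tex
Tenacity = 24.29 cN/tex

24.29 cN/tex


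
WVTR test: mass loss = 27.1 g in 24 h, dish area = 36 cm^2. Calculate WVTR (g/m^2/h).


Formula: WVTR = mass_loss / (area * time)
Step 1: Convert area: 36 cm^2 = 0.0036 m^2
Step 2: WVTR = 27.1 g / (0.0036 m^2 * 24 h)
Step 3: WVTR = 27.1 / 0.0864 = 313.7 g/m^2/h

313.7 g/m^2/h


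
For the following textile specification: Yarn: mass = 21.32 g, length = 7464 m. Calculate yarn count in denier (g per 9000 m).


Formula: den = (mass_g / length_m) * 9000
Substituting: den = (21.32 / 7464) * 9000
Intermediate: 21.32 / 7464 = 0.00285638 g/m
den = 0.00285638 * 9000 = 25.7 denier

25.7 denier


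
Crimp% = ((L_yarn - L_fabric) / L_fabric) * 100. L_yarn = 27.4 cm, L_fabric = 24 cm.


Formula: Crimp% = ((L_yarn - L_fabric) / L_fabric) * 100
Step 1: Extension = 27.4 - 24 = 3.4 cm
Step 2: Crimp% = (3.4 / 24) * 100
Step 3: Crimp% = 0.141667 * 100 = 14.1667% ≈ 14.2%

14.2%


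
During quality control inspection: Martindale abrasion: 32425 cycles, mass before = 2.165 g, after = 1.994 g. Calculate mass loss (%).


Formula: Mass loss% = ((m_before - m_after) / m_before) * 100
Step 1: Mass loss = 2.165 - 1.994 = 0.171 g
Step 2: Ratio = 0.171 / 2.165 = 0.0789838
Step 3: Mass loss% = 0.0789838 * 100 = 7.89838% ≈ 7.90%

7.90%


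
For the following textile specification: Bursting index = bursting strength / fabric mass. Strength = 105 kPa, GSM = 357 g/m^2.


Formula: Bursting Index = Bursting Strength / Fabric GSM
BI = 105 kPa / 357 g/m^2
BI = 0.294 kPa/(g/m^2)

0.294 kPa/(g/m^2)


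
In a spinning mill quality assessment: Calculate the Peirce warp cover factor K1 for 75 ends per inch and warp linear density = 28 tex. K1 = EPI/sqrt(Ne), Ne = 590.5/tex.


Formula: K1 = EPI / sqrt(Ne), with Ne = 590.5 / tex_warp
Step 1: Ne = 590.5 / 28 = 21.089
Step 2: sqrt(Ne) = sqrt(21.089) = 4.5923
Step 3: K1 = 75 / 4.5923 = 16.3

16.3
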